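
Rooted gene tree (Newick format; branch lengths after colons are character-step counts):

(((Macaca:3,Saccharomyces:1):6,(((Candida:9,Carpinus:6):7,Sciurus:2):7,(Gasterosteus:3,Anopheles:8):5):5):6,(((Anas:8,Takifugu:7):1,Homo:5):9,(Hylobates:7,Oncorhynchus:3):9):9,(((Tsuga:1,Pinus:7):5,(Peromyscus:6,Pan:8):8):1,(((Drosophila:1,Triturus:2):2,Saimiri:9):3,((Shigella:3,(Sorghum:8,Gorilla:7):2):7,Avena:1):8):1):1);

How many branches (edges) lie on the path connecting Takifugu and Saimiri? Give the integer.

The MRCA of Takifugu and Saimiri is the root of the tree.
From Takifugu up to that node: 4 branches. From Saimiri up to the same node: 4 branches. Total: 4 + 4 = 8.

8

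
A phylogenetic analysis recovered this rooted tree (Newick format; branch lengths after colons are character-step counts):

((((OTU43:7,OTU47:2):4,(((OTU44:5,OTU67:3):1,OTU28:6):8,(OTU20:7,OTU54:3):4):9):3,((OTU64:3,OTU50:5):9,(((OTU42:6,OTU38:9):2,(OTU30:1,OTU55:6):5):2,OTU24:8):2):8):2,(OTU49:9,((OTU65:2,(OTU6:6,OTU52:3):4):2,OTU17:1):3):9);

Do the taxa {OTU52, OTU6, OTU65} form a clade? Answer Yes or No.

The most recent common ancestor of these taxa subtends (OTU65,(OTU6,OTU52)).
That clade has exactly 3 tips — every listed taxon and nothing else — so the group is monophyletic.

Yes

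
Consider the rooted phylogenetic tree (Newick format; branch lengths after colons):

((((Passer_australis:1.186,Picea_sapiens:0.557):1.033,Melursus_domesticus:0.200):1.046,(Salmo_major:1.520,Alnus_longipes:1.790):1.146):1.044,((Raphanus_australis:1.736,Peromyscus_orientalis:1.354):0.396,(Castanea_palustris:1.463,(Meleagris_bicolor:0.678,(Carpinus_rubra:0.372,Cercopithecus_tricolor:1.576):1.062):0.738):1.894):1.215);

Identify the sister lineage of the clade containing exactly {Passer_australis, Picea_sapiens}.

The clade containing exactly {Passer_australis, Picea_sapiens} attaches to the tree at the node subtending ((Passer_australis,Picea_sapiens),Melursus_domesticus).
The other lineage descending from that same node — the sister group — is the single tip Melursus_domesticus.

Melursus_domesticus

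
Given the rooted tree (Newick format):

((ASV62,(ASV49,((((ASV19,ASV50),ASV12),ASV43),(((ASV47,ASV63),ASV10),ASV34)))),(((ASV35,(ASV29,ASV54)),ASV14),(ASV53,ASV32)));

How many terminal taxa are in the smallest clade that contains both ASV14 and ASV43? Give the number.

The MRCA of ASV14 and ASV43 is the root, so the clade is the entire tree.
That clade contains 16 terminal taxa: ASV10, ASV12, ASV14, ASV19, ASV29, ASV32, ASV34, ASV35, ASV43, ASV47, ASV49, ASV50, ASV53, ASV54, ASV62, ASV63.

16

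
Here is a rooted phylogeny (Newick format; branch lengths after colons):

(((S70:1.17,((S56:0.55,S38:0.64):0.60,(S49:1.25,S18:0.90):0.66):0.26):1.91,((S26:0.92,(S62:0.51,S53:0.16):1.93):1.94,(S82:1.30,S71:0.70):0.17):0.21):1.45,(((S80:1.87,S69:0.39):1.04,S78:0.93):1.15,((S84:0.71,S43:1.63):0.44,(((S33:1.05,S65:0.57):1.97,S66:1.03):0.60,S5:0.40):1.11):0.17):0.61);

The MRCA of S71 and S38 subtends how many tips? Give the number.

10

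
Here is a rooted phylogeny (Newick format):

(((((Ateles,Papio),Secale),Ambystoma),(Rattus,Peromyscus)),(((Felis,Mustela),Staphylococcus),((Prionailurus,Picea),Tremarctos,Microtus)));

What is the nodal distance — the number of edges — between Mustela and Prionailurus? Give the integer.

The MRCA of Mustela and Prionailurus is the node subtending (((Felis,Mustela),Staphylococcus),((Prionailurus,Picea),Tremarctos,Microtus)).
From Mustela up to that node: 3 branches. From Prionailurus up to the same node: 3 branches. Total: 3 + 3 = 6.

6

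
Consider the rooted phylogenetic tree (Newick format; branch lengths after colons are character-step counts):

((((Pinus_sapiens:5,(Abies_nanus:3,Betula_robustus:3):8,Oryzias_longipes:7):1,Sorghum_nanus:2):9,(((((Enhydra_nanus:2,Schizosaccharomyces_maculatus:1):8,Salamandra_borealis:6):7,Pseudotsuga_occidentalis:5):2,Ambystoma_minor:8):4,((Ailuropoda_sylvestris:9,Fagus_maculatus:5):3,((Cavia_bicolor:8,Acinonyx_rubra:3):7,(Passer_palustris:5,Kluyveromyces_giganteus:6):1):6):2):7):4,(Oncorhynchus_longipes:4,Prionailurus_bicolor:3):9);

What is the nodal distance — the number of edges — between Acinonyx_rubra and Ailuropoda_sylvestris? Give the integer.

5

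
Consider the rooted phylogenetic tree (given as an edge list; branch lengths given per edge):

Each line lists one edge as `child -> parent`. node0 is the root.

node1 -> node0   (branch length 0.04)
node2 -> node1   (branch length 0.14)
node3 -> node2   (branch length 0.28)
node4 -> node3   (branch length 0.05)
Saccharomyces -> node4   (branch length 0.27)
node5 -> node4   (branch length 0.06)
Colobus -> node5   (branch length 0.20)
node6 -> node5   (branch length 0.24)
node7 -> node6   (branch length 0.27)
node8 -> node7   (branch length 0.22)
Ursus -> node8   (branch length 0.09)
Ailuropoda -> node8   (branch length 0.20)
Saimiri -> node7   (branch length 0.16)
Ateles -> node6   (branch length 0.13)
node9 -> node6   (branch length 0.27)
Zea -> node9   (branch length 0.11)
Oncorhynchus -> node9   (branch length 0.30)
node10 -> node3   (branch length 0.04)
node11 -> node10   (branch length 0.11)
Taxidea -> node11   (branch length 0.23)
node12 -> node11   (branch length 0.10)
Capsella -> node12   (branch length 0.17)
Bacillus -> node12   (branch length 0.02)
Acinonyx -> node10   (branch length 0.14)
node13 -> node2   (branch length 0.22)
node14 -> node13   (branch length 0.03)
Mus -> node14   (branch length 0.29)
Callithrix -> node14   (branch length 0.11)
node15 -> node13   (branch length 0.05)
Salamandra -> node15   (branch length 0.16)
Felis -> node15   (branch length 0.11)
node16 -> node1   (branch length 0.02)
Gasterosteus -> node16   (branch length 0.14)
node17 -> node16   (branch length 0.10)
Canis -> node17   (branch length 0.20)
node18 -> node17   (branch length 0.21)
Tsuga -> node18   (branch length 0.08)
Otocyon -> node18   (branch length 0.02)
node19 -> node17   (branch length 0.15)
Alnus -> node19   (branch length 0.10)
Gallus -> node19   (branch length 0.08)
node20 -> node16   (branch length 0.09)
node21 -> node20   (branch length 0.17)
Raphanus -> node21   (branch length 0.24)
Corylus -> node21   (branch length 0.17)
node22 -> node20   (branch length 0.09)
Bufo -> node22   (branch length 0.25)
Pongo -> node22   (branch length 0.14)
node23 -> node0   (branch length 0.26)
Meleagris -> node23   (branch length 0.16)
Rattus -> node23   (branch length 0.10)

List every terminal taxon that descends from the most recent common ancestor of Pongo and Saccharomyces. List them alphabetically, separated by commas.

Acinonyx, Ailuropoda, Alnus, Ateles, Bacillus, Bufo, Callithrix, Canis, Capsella, Colobus, Corylus, Felis, Gallus, Gasterosteus, Mus, Oncorhynchus, Otocyon, Pongo, Raphanus, Saccharomyces, Saimiri, Salamandra, Taxidea, Tsuga, Ursus, Zea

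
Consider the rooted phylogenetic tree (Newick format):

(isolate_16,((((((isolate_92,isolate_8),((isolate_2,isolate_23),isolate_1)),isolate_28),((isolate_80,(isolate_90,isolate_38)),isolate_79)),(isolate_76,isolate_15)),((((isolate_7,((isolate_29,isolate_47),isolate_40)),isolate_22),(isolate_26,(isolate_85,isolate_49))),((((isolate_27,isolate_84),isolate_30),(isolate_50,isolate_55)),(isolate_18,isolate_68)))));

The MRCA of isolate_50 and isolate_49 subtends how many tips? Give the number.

15

The MRCA of isolate_50 and isolate_49 is the node subtending ((((isolate_7,((isolate_29,isolate_47),isolate_40)),isolate_22),(isolate_26,(isolate_85,isolate_49))),((((isolate_27,isolate_84),isolate_30),(isolate_50,isolate_55)),(isolate_18,isolate_68))).
That clade contains 15 terminal taxa: isolate_18, isolate_22, isolate_26, isolate_27, isolate_29, isolate_30, isolate_40, isolate_47, isolate_49, isolate_50, isolate_55, isolate_68, isolate_7, isolate_84, isolate_85.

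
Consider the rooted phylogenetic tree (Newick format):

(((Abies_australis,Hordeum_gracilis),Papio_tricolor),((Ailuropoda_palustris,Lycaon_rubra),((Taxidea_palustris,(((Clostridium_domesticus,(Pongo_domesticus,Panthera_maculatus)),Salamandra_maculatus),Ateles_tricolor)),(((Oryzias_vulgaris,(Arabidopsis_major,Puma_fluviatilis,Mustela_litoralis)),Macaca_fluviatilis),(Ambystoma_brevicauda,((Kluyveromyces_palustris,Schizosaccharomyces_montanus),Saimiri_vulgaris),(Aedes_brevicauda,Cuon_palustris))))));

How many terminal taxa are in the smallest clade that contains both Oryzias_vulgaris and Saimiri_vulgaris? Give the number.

11

The MRCA of Oryzias_vulgaris and Saimiri_vulgaris is the node subtending (((Oryzias_vulgaris,(Arabidopsis_major,Puma_fluviatilis,Mustela_litoralis)),Macaca_fluviatilis),(Ambystoma_brevicauda,((Kluyveromyces_palustris,Schizosaccharomyces_montanus),Saimiri_vulgaris),(Aedes_brevicauda,Cuon_palustris))).
That clade contains 11 terminal taxa: Aedes_brevicauda, Ambystoma_brevicauda, Arabidopsis_major, Cuon_palustris, Kluyveromyces_palustris, Macaca_fluviatilis, Mustela_litoralis, Oryzias_vulgaris, Puma_fluviatilis, Saimiri_vulgaris, Schizosaccharomyces_montanus.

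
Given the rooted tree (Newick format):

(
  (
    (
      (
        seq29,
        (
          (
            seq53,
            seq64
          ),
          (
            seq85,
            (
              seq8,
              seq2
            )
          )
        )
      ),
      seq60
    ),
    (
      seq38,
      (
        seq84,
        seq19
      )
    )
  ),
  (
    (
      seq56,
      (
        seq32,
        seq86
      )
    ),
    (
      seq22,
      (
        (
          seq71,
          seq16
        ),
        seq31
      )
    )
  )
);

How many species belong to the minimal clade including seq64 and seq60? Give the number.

7

The MRCA of seq64 and seq60 is the node subtending ((seq29,((seq53,seq64),(seq85,(seq8,seq2)))),seq60).
That clade contains 7 terminal taxa: seq2, seq29, seq53, seq60, seq64, seq8, seq85.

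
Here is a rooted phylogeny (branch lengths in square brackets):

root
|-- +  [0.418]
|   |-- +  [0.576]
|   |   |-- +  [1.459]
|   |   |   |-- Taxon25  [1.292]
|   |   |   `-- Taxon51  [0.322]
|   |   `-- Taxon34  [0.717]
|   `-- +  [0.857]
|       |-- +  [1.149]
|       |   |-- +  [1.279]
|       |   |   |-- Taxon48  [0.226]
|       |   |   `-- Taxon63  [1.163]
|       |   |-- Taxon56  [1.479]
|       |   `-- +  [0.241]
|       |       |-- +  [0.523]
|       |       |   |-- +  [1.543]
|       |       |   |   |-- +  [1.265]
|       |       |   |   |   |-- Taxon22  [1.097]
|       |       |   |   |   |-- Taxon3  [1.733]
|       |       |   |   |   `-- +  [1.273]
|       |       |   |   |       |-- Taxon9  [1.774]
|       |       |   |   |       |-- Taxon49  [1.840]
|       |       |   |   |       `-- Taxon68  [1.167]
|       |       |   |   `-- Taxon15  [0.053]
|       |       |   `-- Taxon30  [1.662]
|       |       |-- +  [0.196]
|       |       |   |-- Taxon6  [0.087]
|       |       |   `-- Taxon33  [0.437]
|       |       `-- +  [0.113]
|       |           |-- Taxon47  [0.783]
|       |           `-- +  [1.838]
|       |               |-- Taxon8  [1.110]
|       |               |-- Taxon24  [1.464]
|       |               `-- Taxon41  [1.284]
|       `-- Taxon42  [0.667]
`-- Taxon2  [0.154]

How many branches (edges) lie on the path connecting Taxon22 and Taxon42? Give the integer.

The MRCA of Taxon22 and Taxon42 is the node subtending (((Taxon48,Taxon63),Taxon56,((((Taxon22,Taxon3,(Taxon9,Taxon49,Taxon68)),Taxon15),Taxon30),(Taxon6,Taxon33),(Taxon47,(Taxon8,Taxon24,Taxon41)))),Taxon42).
From Taxon22 up to that node: 6 branches. From Taxon42 up to the same node: 1 branch. Total: 6 + 1 = 7.

7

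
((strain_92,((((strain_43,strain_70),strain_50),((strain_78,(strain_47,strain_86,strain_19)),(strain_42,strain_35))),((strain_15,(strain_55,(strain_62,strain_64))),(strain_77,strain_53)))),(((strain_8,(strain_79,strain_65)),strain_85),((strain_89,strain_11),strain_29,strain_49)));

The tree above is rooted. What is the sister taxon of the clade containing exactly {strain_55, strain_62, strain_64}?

strain_15

The clade containing exactly {strain_55, strain_62, strain_64} attaches to the tree at the node subtending (strain_15,(strain_55,(strain_62,strain_64))).
The other lineage descending from that same node — the sister group — is the single tip strain_15.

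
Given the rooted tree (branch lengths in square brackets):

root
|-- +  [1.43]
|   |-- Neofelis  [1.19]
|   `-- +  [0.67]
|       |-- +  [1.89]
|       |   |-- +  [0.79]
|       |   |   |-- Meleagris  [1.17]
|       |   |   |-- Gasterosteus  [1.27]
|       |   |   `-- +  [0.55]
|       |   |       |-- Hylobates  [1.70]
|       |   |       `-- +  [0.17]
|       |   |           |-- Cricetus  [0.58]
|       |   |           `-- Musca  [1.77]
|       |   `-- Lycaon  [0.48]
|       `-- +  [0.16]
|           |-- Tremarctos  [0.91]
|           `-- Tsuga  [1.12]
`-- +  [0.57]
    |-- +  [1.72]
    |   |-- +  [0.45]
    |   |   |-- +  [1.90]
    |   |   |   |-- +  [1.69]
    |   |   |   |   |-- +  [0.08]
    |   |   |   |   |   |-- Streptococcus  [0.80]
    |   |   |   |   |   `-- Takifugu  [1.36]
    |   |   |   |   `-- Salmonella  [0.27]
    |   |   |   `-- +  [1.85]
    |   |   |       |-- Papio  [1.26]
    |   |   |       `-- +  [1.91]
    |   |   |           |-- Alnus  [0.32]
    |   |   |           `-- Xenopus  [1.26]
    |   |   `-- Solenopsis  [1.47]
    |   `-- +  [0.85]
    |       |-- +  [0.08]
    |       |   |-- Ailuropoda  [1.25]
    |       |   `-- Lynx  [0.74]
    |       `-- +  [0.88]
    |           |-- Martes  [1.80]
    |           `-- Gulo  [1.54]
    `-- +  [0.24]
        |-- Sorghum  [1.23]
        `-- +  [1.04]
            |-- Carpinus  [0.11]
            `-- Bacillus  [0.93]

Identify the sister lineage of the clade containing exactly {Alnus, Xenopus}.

Papio

The clade containing exactly {Alnus, Xenopus} attaches to the tree at the node subtending (Papio,(Alnus,Xenopus)).
The other lineage descending from that same node — the sister group — is the single tip Papio.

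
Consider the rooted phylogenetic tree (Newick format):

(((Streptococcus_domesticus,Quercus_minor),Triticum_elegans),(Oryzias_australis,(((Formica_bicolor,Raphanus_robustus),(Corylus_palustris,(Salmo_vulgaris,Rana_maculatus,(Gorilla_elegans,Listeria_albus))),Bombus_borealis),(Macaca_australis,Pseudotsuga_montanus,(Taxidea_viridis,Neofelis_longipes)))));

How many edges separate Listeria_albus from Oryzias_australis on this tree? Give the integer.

7

The MRCA of Listeria_albus and Oryzias_australis is the node subtending (Oryzias_australis,(((Formica_bicolor,Raphanus_robustus),(Corylus_palustris,(Salmo_vulgaris,Rana_maculatus,(Gorilla_elegans,Listeria_albus))),Bombus_borealis),(Macaca_australis,Pseudotsuga_montanus,(Taxidea_viridis,Neofelis_longipes)))).
From Listeria_albus up to that node: 6 branches. From Oryzias_australis up to the same node: 1 branch. Total: 6 + 1 = 7.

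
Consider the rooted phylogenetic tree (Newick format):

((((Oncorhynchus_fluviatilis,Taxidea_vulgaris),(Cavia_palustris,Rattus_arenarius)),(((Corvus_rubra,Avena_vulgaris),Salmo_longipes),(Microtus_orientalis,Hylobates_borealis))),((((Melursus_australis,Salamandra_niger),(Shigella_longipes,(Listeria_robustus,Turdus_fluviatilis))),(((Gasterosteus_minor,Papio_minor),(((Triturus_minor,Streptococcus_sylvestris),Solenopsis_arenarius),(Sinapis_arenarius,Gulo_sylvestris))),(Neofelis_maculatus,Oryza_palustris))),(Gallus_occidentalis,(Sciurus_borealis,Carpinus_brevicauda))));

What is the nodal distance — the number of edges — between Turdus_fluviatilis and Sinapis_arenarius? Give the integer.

9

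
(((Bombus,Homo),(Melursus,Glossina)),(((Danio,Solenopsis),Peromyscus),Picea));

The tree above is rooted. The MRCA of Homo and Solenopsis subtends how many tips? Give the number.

8

The MRCA of Homo and Solenopsis is the root, so the clade is the entire tree.
That clade contains 8 terminal taxa: Bombus, Danio, Glossina, Homo, Melursus, Peromyscus, Picea, Solenopsis.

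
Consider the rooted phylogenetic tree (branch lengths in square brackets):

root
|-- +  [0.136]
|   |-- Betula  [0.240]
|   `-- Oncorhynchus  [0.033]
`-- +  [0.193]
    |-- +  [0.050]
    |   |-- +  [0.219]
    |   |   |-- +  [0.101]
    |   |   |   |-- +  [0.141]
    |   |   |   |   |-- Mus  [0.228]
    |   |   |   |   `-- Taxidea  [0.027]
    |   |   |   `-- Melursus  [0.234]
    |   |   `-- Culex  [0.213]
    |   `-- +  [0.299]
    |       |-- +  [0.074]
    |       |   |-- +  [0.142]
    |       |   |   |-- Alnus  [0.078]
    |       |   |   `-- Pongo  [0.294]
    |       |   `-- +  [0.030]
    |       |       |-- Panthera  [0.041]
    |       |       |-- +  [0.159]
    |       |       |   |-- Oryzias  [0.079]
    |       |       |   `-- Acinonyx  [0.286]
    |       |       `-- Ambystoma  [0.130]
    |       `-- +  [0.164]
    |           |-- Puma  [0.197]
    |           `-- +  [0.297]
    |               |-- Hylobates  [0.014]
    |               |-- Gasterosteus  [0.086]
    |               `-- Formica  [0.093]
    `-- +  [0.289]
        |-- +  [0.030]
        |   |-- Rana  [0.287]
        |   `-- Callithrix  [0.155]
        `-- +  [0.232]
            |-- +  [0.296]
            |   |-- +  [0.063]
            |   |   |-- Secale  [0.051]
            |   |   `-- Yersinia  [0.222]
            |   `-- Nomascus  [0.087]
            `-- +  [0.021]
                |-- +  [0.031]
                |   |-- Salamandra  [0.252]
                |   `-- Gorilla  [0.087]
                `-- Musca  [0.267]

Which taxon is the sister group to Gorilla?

Gorilla attaches to the tree at the node subtending (Salamandra,Gorilla).
The other lineage descending from that same node — the sister group — is the single tip Salamandra.

Salamandra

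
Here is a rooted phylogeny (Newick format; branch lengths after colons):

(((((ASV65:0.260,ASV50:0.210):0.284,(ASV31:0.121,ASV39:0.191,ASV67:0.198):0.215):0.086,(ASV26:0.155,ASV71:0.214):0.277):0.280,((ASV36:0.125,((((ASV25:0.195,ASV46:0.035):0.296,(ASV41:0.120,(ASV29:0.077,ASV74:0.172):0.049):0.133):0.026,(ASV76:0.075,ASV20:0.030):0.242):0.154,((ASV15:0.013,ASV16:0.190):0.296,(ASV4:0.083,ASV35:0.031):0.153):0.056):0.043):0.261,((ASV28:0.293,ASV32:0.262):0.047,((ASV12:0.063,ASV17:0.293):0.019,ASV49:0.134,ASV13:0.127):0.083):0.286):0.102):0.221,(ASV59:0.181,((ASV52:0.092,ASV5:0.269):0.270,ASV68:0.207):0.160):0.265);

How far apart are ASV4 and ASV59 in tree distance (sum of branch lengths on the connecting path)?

1.365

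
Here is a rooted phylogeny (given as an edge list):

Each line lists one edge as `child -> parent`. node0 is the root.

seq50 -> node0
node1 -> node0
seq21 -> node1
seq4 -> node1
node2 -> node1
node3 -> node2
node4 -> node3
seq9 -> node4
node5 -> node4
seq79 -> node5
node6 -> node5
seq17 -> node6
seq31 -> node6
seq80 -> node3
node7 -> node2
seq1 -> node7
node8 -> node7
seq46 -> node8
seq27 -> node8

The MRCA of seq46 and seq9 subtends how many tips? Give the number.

The MRCA of seq46 and seq9 is the node subtending (((seq9,(seq79,(seq17,seq31))),seq80),(seq1,(seq46,seq27))).
That clade contains 8 terminal taxa: seq1, seq17, seq27, seq31, seq46, seq79, seq80, seq9.

8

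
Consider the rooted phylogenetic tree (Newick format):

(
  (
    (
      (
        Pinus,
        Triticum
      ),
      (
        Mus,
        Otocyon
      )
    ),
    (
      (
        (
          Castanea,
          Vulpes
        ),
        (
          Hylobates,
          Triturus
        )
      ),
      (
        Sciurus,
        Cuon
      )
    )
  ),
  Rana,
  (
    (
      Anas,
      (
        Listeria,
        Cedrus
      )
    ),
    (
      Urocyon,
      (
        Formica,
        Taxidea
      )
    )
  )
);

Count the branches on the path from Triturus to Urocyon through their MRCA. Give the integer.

The MRCA of Triturus and Urocyon is the root of the tree.
From Triturus up to that node: 5 branches. From Urocyon up to the same node: 3 branches. Total: 5 + 3 = 8.

8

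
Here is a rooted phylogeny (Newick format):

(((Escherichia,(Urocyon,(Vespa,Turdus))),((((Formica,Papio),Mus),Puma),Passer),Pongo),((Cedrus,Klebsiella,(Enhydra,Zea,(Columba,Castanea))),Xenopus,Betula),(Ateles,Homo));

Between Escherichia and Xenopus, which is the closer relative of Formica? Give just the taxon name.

The MRCA of Formica and Escherichia subtends ((Escherichia,(Urocyon,(Vespa,Turdus))),((((Formica,Papio),Mus),Puma),Passer),Pongo) (10 taxa).
The MRCA of Formica and Xenopus is the root, subtending the entire tree (20 taxa).
The first is nested inside the second, so Formica shares a more recent common ancestor with Escherichia.

Escherichia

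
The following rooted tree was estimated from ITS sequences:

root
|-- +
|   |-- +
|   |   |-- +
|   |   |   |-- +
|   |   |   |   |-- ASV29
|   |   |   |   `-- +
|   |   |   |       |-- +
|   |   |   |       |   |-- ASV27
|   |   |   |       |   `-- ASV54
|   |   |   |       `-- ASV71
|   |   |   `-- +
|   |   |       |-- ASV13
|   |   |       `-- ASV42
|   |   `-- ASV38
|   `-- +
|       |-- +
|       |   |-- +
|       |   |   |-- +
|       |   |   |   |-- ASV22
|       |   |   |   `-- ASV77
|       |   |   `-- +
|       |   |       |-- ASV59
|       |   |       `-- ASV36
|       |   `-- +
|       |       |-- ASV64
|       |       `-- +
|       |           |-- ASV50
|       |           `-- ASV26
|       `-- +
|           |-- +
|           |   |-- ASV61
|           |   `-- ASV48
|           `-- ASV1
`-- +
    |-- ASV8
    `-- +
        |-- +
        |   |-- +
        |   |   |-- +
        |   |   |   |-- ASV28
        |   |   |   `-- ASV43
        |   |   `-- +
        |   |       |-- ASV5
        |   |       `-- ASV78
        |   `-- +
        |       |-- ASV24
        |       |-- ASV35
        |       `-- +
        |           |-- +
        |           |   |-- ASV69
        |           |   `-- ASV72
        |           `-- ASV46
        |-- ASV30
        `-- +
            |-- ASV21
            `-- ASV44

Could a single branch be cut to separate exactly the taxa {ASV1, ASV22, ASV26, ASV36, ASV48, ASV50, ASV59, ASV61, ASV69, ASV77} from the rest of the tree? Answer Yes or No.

The MRCA of the listed taxa is the root, so the smallest clade containing them is the whole tree.
That clade also contains ASV13, ASV21, ASV24, ASV27, ASV28, ASV29, ASV30, ASV35, ASV38, ASV42, ASV43, ASV44, ASV46, ASV5, ASV54, ASV64, ASV71, ASV72, ASV78, ASV8, which are not in the proposed group, so the group is not monophyletic.

No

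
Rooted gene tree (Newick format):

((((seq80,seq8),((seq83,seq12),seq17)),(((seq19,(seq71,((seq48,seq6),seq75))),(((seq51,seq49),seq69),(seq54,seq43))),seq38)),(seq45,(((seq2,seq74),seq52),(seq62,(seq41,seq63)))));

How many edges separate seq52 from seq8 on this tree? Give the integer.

The MRCA of seq52 and seq8 is the root of the tree.
From seq52 up to that node: 4 branches. From seq8 up to the same node: 4 branches. Total: 4 + 4 = 8.

8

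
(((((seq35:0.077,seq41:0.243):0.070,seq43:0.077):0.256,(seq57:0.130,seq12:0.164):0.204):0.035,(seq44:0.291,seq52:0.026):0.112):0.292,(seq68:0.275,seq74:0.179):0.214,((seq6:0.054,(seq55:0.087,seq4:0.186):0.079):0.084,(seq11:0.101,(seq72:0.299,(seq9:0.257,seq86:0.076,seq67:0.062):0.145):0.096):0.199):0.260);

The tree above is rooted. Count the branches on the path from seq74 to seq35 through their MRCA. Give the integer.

7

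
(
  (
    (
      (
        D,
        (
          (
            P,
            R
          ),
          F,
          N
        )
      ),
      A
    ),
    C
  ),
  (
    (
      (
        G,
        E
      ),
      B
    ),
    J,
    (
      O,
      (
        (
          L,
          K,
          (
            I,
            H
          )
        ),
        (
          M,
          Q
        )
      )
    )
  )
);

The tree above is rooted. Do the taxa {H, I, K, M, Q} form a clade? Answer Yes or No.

No

The MRCA of the listed taxa subtends ((L,K,(I,H)),(M,Q)).
That clade also contains L, which is not in the proposed group, so the group is not monophyletic.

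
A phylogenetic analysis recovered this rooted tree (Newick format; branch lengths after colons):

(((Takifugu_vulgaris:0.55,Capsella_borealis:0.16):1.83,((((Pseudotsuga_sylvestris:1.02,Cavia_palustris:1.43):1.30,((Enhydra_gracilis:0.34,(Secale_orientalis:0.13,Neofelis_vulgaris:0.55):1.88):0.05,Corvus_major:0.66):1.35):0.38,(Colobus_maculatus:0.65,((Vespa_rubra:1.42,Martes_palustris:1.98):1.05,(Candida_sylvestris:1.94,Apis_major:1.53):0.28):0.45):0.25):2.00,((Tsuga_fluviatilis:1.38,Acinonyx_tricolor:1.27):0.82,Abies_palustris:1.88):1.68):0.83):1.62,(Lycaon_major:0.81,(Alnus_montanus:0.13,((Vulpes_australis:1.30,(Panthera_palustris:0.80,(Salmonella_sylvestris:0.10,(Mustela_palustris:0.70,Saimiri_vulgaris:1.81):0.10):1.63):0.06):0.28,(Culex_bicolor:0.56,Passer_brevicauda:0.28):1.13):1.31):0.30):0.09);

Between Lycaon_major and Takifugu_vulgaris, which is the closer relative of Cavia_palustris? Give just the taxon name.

The MRCA of Cavia_palustris and Takifugu_vulgaris subtends ((Takifugu_vulgaris,Capsella_borealis),((((Pseudotsuga_sylvestris,Cavia_palustris),((Enhydra_gracilis,(Secale_orientalis,Neofelis_vulgaris)),Corvus_major)),(Colobus_maculatus,((Vespa_rubra,Martes_palustris),(Candida_sylvestris,Apis_major)))),((Tsuga_fluviatilis,Acinonyx_tricolor),Abies_palustris))) (16 taxa).
The MRCA of Cavia_palustris and Lycaon_major is the root, subtending the entire tree (25 taxa).
The first is nested inside the second, so Cavia_palustris shares a more recent common ancestor with Takifugu_vulgaris.

Takifugu_vulgaris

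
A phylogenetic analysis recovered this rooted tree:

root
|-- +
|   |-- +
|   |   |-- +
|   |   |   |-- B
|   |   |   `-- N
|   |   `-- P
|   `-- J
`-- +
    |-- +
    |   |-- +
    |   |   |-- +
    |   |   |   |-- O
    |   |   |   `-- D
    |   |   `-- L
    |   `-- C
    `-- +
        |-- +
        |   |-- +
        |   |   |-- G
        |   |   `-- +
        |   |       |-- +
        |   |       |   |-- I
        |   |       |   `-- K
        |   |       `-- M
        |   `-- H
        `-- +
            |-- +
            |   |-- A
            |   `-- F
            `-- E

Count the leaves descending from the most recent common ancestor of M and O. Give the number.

12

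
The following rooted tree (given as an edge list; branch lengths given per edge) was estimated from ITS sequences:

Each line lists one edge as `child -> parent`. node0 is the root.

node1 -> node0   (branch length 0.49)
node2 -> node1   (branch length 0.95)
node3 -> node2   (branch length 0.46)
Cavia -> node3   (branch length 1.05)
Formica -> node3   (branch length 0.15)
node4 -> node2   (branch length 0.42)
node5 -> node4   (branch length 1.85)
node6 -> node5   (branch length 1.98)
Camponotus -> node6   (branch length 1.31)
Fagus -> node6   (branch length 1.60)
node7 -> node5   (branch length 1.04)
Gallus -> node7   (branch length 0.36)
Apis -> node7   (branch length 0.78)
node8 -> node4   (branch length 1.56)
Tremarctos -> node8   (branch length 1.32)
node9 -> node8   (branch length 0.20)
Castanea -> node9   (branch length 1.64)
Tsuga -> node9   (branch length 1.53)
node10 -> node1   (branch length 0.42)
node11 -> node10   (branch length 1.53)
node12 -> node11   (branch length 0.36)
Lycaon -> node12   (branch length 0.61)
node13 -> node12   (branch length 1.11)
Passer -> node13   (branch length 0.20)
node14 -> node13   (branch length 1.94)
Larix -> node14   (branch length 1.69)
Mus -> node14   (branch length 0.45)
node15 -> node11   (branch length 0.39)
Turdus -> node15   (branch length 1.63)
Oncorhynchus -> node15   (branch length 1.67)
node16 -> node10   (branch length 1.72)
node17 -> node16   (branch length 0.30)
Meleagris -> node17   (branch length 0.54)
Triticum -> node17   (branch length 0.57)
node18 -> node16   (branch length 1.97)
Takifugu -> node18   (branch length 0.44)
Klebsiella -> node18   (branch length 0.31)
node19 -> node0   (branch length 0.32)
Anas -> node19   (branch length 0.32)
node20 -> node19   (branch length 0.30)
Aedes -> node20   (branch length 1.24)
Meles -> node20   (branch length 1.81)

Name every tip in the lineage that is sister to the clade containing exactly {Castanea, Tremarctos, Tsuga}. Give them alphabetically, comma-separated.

The clade containing exactly {Castanea, Tremarctos, Tsuga} attaches to the tree at the node subtending (((Camponotus,Fagus),(Gallus,Apis)),(Tremarctos,(Castanea,Tsuga))).
The other lineage descending from that same node — the sister group — is ((Camponotus,Fagus),(Gallus,Apis)); its 4 tips in alphabetical order are the answer.

Apis, Camponotus, Fagus, Gallus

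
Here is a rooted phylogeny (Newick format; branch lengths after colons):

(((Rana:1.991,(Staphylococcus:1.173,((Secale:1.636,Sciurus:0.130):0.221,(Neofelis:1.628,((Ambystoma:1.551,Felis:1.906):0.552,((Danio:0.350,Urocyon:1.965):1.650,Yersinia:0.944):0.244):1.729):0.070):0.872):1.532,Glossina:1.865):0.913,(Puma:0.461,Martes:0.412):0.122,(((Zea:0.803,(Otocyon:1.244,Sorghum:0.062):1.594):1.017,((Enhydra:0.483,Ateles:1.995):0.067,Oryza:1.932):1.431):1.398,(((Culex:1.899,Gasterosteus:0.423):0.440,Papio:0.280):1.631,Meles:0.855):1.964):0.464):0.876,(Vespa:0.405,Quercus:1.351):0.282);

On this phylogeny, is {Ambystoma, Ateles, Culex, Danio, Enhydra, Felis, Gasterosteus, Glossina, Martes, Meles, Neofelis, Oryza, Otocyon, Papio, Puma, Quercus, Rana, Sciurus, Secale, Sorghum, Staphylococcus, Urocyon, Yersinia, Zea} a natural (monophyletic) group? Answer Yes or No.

No

The MRCA of the listed taxa is the root, so the smallest clade containing them is the whole tree.
That clade also contains Vespa, which is not in the proposed group, so the group is not monophyletic.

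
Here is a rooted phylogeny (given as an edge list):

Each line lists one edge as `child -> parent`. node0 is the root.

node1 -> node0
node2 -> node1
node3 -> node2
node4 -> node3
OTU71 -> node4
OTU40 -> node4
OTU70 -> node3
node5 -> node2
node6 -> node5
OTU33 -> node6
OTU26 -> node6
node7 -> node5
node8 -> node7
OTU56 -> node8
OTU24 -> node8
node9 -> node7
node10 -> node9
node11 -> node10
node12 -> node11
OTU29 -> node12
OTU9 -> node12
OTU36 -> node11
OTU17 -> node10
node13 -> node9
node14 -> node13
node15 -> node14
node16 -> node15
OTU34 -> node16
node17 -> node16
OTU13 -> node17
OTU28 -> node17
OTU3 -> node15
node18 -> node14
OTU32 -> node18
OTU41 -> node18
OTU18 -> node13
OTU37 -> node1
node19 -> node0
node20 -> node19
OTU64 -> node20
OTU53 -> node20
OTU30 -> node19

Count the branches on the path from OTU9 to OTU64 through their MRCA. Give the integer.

12

The MRCA of OTU9 and OTU64 is the root of the tree.
From OTU9 up to that node: 9 branches. From OTU64 up to the same node: 3 branches. Total: 9 + 3 = 12.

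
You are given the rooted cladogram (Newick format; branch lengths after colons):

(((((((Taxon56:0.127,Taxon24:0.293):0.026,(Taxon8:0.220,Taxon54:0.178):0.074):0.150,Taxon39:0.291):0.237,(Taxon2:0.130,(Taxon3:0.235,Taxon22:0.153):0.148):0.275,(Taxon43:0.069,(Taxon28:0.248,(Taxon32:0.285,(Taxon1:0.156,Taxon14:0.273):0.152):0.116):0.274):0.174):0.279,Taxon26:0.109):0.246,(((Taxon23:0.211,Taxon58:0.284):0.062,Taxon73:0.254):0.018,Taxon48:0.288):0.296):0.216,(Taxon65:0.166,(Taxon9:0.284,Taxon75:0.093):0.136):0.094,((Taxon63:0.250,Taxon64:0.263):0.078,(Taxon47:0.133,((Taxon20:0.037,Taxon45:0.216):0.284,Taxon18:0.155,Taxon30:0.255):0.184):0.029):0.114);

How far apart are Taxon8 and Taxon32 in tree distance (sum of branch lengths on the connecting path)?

The path runs Taxon8 → … → MRCA → … → Taxon32; the MRCA is the node subtending ((((Taxon56,Taxon24),(Taxon8,Taxon54)),Taxon39),(Taxon2,(Taxon3,Taxon22)),(Taxon43,(Taxon28,(Taxon32,(Taxon1,Taxon14))))).
Branch lengths along that path: 0.220 + 0.074 + 0.150 + 0.237 + 0.174 + 0.274 + 0.116 + 0.285 = 1.530.

1.530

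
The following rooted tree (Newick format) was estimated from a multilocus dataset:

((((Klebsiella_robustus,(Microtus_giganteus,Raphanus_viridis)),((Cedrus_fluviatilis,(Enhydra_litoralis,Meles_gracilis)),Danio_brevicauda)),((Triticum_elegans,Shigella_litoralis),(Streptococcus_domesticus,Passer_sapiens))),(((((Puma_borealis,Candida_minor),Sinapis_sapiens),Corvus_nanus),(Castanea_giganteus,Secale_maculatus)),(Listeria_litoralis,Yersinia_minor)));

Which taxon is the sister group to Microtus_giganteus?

Raphanus_viridis

Microtus_giganteus attaches to the tree at the node subtending (Microtus_giganteus,Raphanus_viridis).
The other lineage descending from that same node — the sister group — is the single tip Raphanus_viridis.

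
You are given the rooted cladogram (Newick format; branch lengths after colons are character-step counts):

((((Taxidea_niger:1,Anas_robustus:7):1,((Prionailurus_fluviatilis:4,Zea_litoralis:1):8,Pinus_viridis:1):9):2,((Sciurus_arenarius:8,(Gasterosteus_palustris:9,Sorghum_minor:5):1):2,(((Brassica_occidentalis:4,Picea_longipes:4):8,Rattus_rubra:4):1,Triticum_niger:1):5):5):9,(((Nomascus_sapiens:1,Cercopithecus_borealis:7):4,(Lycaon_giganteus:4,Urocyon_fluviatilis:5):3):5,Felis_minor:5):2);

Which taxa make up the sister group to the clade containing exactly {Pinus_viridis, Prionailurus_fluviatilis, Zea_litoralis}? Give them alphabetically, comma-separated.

Anas_robustus, Taxidea_niger

The clade containing exactly {Pinus_viridis, Prionailurus_fluviatilis, Zea_litoralis} attaches to the tree at the node subtending ((Taxidea_niger,Anas_robustus),((Prionailurus_fluviatilis,Zea_litoralis),Pinus_viridis)).
The other lineage descending from that same node — the sister group — is (Taxidea_niger,Anas_robustus); its 2 tips in alphabetical order are the answer.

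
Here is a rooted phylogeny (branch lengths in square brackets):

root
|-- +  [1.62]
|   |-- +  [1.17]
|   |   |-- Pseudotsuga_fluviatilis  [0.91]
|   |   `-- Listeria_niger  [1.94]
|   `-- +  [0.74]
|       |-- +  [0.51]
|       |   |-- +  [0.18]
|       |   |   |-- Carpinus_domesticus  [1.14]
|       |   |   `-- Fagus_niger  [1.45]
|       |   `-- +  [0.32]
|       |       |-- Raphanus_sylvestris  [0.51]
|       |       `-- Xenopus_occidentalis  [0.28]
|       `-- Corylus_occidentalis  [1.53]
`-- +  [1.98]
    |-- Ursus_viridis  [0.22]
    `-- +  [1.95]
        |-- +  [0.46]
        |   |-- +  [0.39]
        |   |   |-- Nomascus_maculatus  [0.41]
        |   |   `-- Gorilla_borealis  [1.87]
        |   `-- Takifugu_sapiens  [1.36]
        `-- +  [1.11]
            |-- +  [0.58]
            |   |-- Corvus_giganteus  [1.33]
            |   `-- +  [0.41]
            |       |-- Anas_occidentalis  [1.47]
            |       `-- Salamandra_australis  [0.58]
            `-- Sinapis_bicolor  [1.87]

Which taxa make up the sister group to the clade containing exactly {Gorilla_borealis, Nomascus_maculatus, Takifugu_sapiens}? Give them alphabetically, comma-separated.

The clade containing exactly {Gorilla_borealis, Nomascus_maculatus, Takifugu_sapiens} attaches to the tree at the node subtending (((Nomascus_maculatus,Gorilla_borealis),Takifugu_sapiens),((Corvus_giganteus,(Anas_occidentalis,Salamandra_australis)),Sinapis_bicolor)).
The other lineage descending from that same node — the sister group — is ((Corvus_giganteus,(Anas_occidentalis,Salamandra_australis)),Sinapis_bicolor); its 4 tips in alphabetical order are the answer.

Anas_occidentalis, Corvus_giganteus, Salamandra_australis, Sinapis_bicolor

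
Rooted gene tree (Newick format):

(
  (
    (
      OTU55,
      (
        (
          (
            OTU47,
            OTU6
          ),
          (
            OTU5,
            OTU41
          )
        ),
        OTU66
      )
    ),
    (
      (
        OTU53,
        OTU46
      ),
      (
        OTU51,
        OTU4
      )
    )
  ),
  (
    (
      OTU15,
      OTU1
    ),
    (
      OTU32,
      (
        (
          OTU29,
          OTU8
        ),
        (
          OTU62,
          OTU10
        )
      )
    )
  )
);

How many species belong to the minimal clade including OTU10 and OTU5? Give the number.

17

The MRCA of OTU10 and OTU5 is the root, so the clade is the entire tree.
That clade contains 17 terminal taxa: OTU1, OTU10, OTU15, OTU29, OTU32, OTU4, OTU41, OTU46, OTU47, OTU5, OTU51, OTU53, OTU55, OTU6, OTU62, OTU66, OTU8.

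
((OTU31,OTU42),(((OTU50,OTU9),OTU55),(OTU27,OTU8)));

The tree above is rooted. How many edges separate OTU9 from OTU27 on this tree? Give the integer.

The MRCA of OTU9 and OTU27 is the node subtending (((OTU50,OTU9),OTU55),(OTU27,OTU8)).
From OTU9 up to that node: 3 branches. From OTU27 up to the same node: 2 branches. Total: 3 + 2 = 5.

5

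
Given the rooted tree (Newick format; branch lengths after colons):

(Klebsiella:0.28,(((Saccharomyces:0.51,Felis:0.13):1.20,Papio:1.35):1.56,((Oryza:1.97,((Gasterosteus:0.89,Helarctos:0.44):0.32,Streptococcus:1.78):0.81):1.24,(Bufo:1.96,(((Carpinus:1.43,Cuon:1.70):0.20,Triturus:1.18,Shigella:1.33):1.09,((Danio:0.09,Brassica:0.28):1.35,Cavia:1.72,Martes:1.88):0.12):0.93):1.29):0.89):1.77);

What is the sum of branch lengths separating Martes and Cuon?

4.99

The path runs Martes → … → MRCA → … → Cuon; the MRCA is the node subtending (((Carpinus,Cuon),Triturus,Shigella),((Danio,Brassica),Cavia,Martes)).
Branch lengths along that path: 1.88 + 0.12 + 1.09 + 0.20 + 1.70 = 4.99.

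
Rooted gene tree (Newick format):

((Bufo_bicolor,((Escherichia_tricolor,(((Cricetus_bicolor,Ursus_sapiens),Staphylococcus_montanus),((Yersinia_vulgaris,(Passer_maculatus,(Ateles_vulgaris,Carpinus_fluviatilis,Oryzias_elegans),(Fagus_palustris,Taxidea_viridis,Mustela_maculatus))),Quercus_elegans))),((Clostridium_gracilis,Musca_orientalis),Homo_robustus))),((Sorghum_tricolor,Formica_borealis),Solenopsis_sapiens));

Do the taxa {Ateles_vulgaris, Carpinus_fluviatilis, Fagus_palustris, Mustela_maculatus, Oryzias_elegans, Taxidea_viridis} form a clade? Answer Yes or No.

The MRCA of the listed taxa subtends (Passer_maculatus,(Ateles_vulgaris,Carpinus_fluviatilis,Oryzias_elegans),(Fagus_palustris,Taxidea_viridis,Mustela_maculatus)).
That clade also contains Passer_maculatus, which is not in the proposed group, so the group is not monophyletic.

No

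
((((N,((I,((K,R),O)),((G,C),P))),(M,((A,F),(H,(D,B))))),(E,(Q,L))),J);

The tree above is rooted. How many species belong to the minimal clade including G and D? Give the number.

The MRCA of G and D is the node subtending ((N,((I,((K,R),O)),((G,C),P))),(M,((A,F),(H,(D,B))))).
That clade contains 14 terminal taxa: A, B, C, D, F, G, H, I, K, M, N, O, P, R.

14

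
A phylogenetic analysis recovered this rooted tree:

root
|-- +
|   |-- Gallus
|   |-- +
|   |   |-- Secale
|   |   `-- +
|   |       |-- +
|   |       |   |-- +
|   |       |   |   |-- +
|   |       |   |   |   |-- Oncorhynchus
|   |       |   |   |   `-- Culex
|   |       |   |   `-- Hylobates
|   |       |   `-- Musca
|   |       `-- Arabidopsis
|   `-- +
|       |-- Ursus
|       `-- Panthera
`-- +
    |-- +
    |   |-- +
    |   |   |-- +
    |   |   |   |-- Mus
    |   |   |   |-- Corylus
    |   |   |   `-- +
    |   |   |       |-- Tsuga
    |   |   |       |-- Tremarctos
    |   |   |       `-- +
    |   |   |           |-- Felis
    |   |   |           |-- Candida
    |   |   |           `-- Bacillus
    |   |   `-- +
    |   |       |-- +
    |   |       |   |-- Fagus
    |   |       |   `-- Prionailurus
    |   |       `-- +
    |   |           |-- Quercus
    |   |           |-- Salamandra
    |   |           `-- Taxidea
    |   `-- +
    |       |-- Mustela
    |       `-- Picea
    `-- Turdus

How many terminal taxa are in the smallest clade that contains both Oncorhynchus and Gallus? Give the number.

The MRCA of Oncorhynchus and Gallus is the node subtending (Gallus,(Secale,((((Oncorhynchus,Culex),Hylobates),Musca),Arabidopsis)),(Ursus,Panthera)).
That clade contains 9 terminal taxa: Arabidopsis, Culex, Gallus, Hylobates, Musca, Oncorhynchus, Panthera, Secale, Ursus.

9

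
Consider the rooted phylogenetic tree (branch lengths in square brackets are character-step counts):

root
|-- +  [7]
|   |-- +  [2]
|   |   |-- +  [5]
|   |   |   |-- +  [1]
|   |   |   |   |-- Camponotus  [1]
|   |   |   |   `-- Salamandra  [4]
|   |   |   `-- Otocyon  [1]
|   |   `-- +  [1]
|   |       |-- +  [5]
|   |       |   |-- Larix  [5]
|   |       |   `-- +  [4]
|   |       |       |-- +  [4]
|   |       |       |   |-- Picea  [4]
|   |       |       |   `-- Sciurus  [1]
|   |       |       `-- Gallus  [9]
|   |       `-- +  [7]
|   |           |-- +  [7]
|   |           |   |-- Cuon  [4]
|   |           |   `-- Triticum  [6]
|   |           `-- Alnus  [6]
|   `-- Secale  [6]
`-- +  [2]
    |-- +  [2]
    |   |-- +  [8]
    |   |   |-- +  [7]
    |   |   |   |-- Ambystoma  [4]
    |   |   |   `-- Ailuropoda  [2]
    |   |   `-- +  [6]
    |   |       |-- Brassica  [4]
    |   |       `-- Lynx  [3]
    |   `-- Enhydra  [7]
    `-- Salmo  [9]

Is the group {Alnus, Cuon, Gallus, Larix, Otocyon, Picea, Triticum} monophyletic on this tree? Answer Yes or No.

No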